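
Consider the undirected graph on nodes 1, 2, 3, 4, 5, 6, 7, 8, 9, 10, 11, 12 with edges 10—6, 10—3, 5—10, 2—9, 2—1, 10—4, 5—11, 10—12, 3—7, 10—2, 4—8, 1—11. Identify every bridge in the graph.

The edges on the cycle 5-10-2-1-11-5 are not bridges since each lies on that cycle.
But removing 10—6 disconnects 10 from 6; removing 2—9 disconnects 2 from 9; removing 4—8 disconnects 4 from 8; removing 4—10 disconnects 4 from 10 — these are bridges.
In total 7 edges are bridges.

10-12, 10-3, 10-4, 10-6, 2-9, 3-7, 4-8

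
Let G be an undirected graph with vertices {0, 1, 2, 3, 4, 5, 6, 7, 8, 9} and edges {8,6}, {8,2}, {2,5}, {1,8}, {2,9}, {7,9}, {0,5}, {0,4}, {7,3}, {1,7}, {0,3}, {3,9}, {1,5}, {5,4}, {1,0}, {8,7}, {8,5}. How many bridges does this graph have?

1

The edges on the cycle 8-2-5-8 are not bridges since each lies on that cycle.
But removing 6—8 disconnects 6 from 8 — this is a bridge.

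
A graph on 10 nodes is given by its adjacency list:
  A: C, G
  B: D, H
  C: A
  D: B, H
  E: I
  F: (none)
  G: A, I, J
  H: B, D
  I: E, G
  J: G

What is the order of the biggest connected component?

F is isolated — a component by itself.
Starting from B we can reach B, D, H. That is one component of size 3.
Starting from A we can reach A, C, E, G, I, J. That is one component of size 6.
The largest has 6 vertices.

6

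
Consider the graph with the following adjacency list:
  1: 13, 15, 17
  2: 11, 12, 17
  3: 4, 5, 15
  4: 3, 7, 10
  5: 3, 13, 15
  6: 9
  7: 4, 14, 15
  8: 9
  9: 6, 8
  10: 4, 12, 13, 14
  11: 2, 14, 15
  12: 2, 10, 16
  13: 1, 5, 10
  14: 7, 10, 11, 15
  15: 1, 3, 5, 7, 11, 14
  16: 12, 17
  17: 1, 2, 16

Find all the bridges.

The edges on the cycle 15-11-14-15 are not bridges since each lies on that cycle.
But removing 8-9 disconnects 8 from 9; removing 6-9 disconnects 6 from 9 — these are bridges.

6-9, 8-9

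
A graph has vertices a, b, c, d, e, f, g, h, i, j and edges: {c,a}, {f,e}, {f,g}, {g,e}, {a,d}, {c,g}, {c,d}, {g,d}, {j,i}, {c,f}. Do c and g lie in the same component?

Yes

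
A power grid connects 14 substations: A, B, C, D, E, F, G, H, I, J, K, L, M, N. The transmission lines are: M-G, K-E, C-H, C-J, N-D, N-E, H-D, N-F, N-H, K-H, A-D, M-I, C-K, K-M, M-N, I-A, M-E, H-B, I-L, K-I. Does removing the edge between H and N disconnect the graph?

No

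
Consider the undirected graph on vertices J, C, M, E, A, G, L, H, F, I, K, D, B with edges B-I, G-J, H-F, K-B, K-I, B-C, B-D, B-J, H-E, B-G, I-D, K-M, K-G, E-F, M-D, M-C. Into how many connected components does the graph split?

A is isolated — a component by itself.
L is isolated — a component by itself.
Starting from E we can reach E, F, H. That is one component of size 3.
Starting from B we can reach B, C, D, G, I, J, K, M. That is one component of size 8.
Total: 4 components.

4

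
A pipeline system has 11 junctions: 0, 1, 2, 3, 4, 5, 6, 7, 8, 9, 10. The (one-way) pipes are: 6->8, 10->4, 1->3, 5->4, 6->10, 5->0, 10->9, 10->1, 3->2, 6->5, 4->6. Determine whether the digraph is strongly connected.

No

There is no directed path from 10 to 7, so the graph is not strongly connected.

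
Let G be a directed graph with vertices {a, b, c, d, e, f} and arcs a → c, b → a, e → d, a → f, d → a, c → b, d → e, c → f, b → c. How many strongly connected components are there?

3

{a, b, c} are all mutually reachable — one SCC of size 3.
{d, e} are all mutually reachable — one SCC of size 2.
{f} is an SCC by itself.
That gives 3 strongly connected components.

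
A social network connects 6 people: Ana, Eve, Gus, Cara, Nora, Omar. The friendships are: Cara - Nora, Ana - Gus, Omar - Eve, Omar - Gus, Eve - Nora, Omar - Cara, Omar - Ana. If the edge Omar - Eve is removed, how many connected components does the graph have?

Omar and Eve are still connected via Omar-Cara-Nora-Eve, so the component count stays at 1.

1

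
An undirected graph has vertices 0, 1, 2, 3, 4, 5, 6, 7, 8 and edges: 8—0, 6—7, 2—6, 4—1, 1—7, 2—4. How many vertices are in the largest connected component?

5

3 is isolated — a component by itself.
5 is isolated — a component by itself.
Starting from 0 we can reach 0, 8. That is one component of size 2.
Starting from 1 we can reach 1, 2, 4, 6, 7. That is one component of size 5.
The largest has 5 vertices.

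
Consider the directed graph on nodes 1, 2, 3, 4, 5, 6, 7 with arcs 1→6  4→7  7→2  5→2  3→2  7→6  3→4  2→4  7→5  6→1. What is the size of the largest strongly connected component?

{2, 4, 5, 7} are all mutually reachable — one SCC of size 4.
{1, 6} are all mutually reachable — one SCC of size 2.
{3} is an SCC by itself.
The largest has 4 vertices.

4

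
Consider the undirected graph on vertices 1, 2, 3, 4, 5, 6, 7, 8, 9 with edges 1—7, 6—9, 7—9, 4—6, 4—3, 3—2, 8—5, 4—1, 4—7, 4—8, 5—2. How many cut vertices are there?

Removing 4 increases the component count from 1 to 2, so 4 is a cut vertex.
By contrast removing 5 leaves 1 component; it is not a cut vertex. No other vertex is a cut vertex either.

1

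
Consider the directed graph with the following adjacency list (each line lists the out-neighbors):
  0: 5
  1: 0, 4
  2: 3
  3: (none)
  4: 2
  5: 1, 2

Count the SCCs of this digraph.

4

{0, 1, 5} are all mutually reachable — one SCC of size 3.
{4} is an SCC by itself.
{2} is an SCC by itself.
{3} is an SCC by itself.
That gives 4 strongly connected components.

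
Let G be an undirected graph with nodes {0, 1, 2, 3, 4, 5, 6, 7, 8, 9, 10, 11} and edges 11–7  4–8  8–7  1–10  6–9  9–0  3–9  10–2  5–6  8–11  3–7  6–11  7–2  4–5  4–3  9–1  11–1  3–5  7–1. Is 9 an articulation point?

Deleting 9 raises the number of components from 1 to 2, so 9 is a cut vertex.

Yes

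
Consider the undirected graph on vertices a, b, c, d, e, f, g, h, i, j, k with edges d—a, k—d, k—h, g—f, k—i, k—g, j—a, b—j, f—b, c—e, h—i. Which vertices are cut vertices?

k

Removing k increases the component count from 2 to 3, so k is a cut vertex.
By contrast removing c leaves 2 components; it is not a cut vertex. No other vertex is a cut vertex either.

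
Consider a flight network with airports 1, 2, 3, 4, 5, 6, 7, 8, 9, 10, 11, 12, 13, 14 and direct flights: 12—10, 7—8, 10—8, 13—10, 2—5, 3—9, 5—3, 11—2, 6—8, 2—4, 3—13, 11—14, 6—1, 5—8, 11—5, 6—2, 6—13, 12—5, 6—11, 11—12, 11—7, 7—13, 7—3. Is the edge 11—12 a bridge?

No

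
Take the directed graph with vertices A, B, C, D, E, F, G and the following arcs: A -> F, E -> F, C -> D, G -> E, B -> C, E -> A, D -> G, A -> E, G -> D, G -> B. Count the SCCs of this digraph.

3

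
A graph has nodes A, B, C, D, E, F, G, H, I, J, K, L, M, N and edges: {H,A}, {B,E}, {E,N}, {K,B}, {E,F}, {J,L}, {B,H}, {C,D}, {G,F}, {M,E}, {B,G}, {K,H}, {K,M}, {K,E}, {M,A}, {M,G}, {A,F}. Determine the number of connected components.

I is isolated — a component by itself.
Starting from J we can reach J, L. That is one component of size 2.
Starting from C we can reach C, D. That is one component of size 2.
Starting from A we can reach A, B, E, F, G, H, K, M, N. That is one component of size 9.
Total: 4 components.

4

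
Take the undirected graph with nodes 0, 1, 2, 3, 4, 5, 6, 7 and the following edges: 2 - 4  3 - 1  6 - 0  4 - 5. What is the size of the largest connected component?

3

7 is isolated — a component by itself.
Starting from 1 we can reach 1, 3. That is one component of size 2.
Starting from 0 we can reach 0, 6. That is one component of size 2.
Starting from 2 we can reach 2, 4, 5. That is one component of size 3.
The largest has 3 vertices.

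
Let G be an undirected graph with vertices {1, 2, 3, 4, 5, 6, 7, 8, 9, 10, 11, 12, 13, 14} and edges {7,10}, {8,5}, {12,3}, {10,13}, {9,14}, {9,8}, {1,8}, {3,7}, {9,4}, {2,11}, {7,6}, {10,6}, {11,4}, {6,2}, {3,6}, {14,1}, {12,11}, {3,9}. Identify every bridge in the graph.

10-13, 5-8

The edges on the cycle 3-7-10-6-3 are not bridges since each lies on that cycle.
But removing 5—8 disconnects 5 from 8; removing 13—10 disconnects 13 from 10 — these are bridges.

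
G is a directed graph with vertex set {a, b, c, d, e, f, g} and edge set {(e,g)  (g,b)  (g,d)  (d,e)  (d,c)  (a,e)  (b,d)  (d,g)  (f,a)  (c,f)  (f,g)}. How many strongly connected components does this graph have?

1

{a, b, c, d, e, f, g} are all mutually reachable — one SCC of size 7.
That gives 1 strongly connected component.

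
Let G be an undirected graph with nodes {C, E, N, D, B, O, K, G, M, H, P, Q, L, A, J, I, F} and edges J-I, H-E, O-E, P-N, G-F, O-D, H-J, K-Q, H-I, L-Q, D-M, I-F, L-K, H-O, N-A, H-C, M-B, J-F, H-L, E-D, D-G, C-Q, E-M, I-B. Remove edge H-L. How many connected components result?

H and L are still connected via H-C-Q-L, so the component count stays at 2.

2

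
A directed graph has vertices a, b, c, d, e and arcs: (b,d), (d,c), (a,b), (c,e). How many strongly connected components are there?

5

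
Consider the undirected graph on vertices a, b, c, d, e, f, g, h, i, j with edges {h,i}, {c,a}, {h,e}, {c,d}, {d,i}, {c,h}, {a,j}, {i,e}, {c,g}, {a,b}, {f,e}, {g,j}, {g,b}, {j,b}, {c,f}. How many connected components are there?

1

Starting from a we can reach a, b, c, d, e, f, g, h, i, j. That is one component of size 10.
Total: 1 component.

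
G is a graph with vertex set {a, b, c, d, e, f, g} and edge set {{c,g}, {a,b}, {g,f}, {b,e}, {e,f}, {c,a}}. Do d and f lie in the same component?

The component containing d is {d}, and f is not in it.

No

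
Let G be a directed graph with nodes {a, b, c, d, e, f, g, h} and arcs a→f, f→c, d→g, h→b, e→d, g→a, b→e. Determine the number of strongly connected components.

{c} is an SCC by itself.
{f} is an SCC by itself.
{a} is an SCC by itself.
{g} is an SCC by itself.
{b} is an SCC by itself.
(and 3 more singleton SCCs)
That gives 8 strongly connected components.

8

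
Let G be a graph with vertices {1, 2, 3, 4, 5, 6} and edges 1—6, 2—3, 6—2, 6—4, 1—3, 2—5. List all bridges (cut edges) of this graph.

The edges on the cycle 1-6-2-3-1 are not bridges since each lies on that cycle.
But removing 6—4 disconnects 6 from 4; removing 2—5 disconnects 2 from 5 — these are bridges.

2-5, 4-6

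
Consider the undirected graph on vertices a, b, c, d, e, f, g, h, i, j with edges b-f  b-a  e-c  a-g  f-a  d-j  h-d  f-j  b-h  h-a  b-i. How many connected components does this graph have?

2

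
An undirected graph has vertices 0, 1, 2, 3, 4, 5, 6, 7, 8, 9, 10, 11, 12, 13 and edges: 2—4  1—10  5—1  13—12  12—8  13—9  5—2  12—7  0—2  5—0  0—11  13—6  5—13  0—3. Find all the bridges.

0-11, 0-3, 1-10, 1-5, 12-13, 12-7, 12-8, 13-5, 13-6, 13-9, 2-4

The edges on the cycle 5-0-2-5 are not bridges since each lies on that cycle.
But removing 0—3 disconnects 0 from 3; removing 6—13 disconnects 6 from 13; removing 12—7 disconnects 12 from 7; removing 2—4 disconnects 2 from 4 — these are bridges.
In total 11 edges are bridges.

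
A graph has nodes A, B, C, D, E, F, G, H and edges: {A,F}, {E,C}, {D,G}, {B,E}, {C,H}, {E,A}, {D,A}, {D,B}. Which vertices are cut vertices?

A, C, D, E

Removing A increases the component count from 1 to 2, so A is a cut vertex.
Removing C increases the component count from 1 to 2, so C is a cut vertex.
Removing D increases the component count from 1 to 2, so D is a cut vertex.
Likewise E is a cut vertex.
By contrast removing H leaves 1 component; it is not a cut vertex. No other vertex is a cut vertex either.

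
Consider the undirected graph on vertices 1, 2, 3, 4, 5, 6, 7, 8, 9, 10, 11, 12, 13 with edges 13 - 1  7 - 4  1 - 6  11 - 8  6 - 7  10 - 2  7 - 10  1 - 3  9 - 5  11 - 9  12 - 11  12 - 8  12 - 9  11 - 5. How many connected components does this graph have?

2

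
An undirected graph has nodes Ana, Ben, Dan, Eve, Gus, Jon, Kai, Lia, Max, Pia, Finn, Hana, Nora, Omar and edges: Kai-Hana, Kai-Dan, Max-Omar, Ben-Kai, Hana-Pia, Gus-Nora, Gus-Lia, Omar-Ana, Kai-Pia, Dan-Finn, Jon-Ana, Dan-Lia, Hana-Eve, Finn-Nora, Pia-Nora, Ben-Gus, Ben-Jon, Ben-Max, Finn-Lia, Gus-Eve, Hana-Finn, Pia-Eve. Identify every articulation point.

Ben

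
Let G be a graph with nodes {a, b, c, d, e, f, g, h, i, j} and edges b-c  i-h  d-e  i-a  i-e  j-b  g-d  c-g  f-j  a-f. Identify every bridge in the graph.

h-i

The edges on the cycle i-a-f-j-b-c-g-d-e-i are not bridges since each lies on that cycle.
But removing i-h disconnects i from h — this is a bridge.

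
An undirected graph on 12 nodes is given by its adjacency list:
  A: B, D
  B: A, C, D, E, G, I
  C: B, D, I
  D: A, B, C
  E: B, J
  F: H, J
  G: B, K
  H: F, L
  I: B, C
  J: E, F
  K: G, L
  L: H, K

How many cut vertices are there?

1

Removing B increases the component count from 1 to 2, so B is a cut vertex.
By contrast removing D leaves 1 component; it is not a cut vertex. No other vertex is a cut vertex either.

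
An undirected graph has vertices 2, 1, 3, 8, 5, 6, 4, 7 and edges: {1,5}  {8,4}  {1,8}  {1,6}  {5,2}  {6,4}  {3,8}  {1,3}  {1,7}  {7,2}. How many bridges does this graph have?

0

The edges on the cycle 1-5-2-7-1 are not bridges since each lies on that cycle.
Every edge lies on some cycle, so there are no bridges.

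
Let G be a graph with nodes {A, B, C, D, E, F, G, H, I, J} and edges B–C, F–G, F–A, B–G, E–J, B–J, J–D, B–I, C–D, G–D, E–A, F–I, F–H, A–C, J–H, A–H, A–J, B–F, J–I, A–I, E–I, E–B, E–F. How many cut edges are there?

The edges on the cycle E-B-F-G-D-J-A-E are not bridges since each lies on that cycle.
Every edge lies on some cycle, so there are no bridges.

0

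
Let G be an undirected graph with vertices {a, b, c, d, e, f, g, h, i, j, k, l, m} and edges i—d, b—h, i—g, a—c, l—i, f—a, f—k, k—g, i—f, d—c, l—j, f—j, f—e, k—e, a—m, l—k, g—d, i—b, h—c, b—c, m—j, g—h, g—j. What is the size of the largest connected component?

Starting from a we can reach a, b, c, d, e, f, g, h, i, j, k, l, m. That is one component of size 13.
The largest has 13 vertices.

13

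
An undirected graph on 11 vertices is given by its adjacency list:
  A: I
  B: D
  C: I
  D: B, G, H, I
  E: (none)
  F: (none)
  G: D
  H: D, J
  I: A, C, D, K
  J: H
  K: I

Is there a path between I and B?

From I we can reach A, B, C, D, G, H, I, J, K, which includes B.

Yes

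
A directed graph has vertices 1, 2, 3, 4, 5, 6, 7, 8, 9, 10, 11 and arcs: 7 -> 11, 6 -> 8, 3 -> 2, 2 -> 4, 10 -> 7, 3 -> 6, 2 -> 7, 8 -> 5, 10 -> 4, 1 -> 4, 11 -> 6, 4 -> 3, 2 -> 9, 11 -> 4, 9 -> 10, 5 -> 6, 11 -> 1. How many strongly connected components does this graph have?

2

{1, 2, 3, 4, 7, 9, 10, 11} are all mutually reachable — one SCC of size 8.
{5, 6, 8} are all mutually reachable — one SCC of size 3.
That gives 2 strongly connected components.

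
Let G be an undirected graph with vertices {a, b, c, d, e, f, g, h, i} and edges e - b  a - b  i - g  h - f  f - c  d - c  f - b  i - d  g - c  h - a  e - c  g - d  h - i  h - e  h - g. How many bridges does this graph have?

0

The edges on the cycle h-i-g-d-c-e-h are not bridges since each lies on that cycle.
Every edge lies on some cycle, so there are no bridges.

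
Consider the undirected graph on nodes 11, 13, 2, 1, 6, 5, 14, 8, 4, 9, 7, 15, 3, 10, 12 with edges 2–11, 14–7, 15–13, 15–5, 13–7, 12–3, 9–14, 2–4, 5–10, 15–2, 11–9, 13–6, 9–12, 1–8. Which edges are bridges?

1-8, 10-5, 12-3, 12-9, 13-6, 15-5, 2-4

The edges on the cycle 15-2-11-9-14-7-13-15 are not bridges since each lies on that cycle.
But removing 13–6 disconnects 13 from 6; removing 15–5 disconnects 15 from 5; removing 9–12 disconnects 9 from 12; removing 1–8 disconnects 1 from 8 — these are bridges.
In total 7 edges are bridges.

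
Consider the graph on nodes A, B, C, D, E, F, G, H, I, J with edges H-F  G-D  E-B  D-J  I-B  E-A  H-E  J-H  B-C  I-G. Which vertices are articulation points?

B, E, H

Removing B increases the component count from 1 to 2, so B is a cut vertex.
Removing E increases the component count from 1 to 2, so E is a cut vertex.
Removing H increases the component count from 1 to 2, so H is a cut vertex.
By contrast removing C leaves 1 component; it is not a cut vertex. No other vertex is a cut vertex either.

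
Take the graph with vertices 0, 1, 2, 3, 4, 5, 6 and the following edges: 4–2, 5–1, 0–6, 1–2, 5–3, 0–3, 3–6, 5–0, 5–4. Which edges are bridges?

The edges on the cycle 5-4-2-1-5 are not bridges since each lies on that cycle.
Every edge lies on some cycle, so there are no bridges.

none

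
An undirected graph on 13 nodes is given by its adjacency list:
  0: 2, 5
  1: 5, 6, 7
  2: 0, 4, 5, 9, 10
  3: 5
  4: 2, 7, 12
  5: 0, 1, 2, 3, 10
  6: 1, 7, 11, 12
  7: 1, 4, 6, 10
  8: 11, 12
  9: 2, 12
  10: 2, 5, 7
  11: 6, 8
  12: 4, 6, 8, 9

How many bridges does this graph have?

The edges on the cycle 5-10-2-5 are not bridges since each lies on that cycle.
But removing 3-5 disconnects 3 from 5 — this is a bridge.

1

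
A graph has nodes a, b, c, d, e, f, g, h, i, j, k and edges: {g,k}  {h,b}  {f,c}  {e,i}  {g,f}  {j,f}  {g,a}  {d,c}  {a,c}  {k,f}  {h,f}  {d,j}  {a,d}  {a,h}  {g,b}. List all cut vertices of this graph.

none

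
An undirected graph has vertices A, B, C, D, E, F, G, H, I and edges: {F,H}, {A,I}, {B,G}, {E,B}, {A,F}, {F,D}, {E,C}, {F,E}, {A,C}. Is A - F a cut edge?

No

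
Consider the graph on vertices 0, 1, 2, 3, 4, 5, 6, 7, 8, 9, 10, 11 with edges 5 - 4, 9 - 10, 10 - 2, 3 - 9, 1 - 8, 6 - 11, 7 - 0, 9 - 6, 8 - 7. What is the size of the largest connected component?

Starting from 4 we can reach 4, 5. That is one component of size 2.
Starting from 0 we can reach 0, 1, 7, 8. That is one component of size 4.
Starting from 2 we can reach 2, 3, 6, 9, 10, 11. That is one component of size 6.
The largest has 6 vertices.

6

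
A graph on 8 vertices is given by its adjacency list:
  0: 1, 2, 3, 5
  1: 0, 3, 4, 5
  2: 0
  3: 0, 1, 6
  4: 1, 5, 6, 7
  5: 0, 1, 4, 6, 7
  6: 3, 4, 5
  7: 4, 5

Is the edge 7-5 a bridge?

No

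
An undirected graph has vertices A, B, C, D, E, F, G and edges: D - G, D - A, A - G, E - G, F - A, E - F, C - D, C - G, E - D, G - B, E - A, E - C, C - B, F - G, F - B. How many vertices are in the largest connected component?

7

Starting from A we can reach A, B, C, D, E, F, G. That is one component of size 7.
The largest has 7 vertices.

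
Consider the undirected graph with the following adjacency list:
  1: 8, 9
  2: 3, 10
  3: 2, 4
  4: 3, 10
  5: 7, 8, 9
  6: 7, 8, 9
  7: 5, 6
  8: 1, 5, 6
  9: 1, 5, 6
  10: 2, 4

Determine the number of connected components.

Starting from 2 we can reach 2, 3, 4, 10. That is one component of size 4.
Starting from 1 we can reach 1, 5, 6, 7, 8, 9. That is one component of size 6.
Total: 2 components.

2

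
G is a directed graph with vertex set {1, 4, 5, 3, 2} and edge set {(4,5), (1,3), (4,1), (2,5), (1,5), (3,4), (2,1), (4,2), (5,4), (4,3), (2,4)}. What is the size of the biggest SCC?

5

{1, 2, 3, 4, 5} are all mutually reachable — one SCC of size 5.
The largest has 5 vertices.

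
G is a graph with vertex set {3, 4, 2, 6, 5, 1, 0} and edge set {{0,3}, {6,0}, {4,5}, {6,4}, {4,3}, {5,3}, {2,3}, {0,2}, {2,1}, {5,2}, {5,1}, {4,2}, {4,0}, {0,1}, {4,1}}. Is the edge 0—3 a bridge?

No

After removing 0—3, the path 0-4-3 still connects them, so the edge is not a bridge.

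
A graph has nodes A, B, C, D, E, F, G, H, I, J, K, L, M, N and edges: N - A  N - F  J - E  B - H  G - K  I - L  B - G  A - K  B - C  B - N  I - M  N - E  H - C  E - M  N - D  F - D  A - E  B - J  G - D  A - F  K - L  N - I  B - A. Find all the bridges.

The edges on the cycle B-H-C-B are not bridges since each lies on that cycle.
Every edge lies on some cycle, so there are no bridges.

none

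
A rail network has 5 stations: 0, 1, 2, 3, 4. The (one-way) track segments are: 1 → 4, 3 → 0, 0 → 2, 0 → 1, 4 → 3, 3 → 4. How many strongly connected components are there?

{0, 1, 3, 4} are all mutually reachable — one SCC of size 4.
{2} is an SCC by itself.
That gives 2 strongly connected components.

2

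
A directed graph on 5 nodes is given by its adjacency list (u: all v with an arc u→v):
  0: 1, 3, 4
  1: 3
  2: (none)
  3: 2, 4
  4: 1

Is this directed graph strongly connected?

There is no directed path from 4 to 0, so the graph is not strongly connected.

No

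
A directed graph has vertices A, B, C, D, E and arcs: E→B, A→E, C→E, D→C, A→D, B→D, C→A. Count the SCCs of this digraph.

{A, B, C, D, E} are all mutually reachable — one SCC of size 5.
That gives 1 strongly connected component.

1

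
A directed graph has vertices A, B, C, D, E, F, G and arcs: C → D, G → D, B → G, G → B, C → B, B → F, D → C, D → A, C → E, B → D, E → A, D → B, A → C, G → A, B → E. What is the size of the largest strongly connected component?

6

{A, B, C, D, E, G} are all mutually reachable — one SCC of size 6.
{F} is an SCC by itself.
The largest has 6 vertices.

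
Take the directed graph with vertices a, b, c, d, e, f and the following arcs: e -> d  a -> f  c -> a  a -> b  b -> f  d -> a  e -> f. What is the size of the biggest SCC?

1

{f} is an SCC by itself.
{c} is an SCC by itself.
{d} is an SCC by itself.
{a} is an SCC by itself.
{b} is an SCC by itself.
(and 1 more singleton SCC)
The largest has 1 vertex.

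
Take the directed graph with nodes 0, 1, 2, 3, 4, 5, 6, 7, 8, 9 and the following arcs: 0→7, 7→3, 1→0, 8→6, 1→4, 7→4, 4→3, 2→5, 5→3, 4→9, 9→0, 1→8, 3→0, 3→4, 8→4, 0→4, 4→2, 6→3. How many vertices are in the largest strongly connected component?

7

{0, 2, 3, 4, 5, 7, 9} are all mutually reachable — one SCC of size 7.
{8} is an SCC by itself.
{6} is an SCC by itself.
{1} is an SCC by itself.
The largest has 7 vertices.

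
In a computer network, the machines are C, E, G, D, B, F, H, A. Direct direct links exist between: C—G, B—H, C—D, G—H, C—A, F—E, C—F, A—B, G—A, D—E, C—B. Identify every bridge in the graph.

none

The edges on the cycle C-F-E-D-C are not bridges since each lies on that cycle.
Every edge lies on some cycle, so there are no bridges.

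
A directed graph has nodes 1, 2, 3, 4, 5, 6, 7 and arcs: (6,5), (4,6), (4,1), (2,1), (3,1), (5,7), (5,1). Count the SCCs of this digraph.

7

{4} is an SCC by itself.
{2} is an SCC by itself.
{6} is an SCC by itself.
{5} is an SCC by itself.
{7} is an SCC by itself.
(and 2 more singleton SCCs)
That gives 7 strongly connected components.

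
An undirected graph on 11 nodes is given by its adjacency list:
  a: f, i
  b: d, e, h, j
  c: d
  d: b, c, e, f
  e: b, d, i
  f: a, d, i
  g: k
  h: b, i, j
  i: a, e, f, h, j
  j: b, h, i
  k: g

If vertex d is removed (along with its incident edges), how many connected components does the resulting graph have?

3

With d gone, the remaining components are: {c}; {g, k}; {a, b, e, f, h, i, j}.
That is 3 components.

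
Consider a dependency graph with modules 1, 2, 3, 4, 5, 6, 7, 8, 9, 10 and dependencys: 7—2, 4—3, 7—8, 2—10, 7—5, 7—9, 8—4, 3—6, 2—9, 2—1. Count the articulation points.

Removing 2 increases the component count from 1 to 3, so 2 is a cut vertex.
Removing 3 increases the component count from 1 to 2, so 3 is a cut vertex.
Removing 4 increases the component count from 1 to 2, so 4 is a cut vertex.
Likewise 7, 8 are cut vertices.
By contrast removing 5 leaves 1 component; it is not a cut vertex. No other vertex is a cut vertex either.

5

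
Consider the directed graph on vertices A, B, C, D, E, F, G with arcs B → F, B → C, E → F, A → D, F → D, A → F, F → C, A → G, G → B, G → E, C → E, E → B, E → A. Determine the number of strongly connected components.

2

{A, B, C, E, F, G} are all mutually reachable — one SCC of size 6.
{D} is an SCC by itself.
That gives 2 strongly connected components.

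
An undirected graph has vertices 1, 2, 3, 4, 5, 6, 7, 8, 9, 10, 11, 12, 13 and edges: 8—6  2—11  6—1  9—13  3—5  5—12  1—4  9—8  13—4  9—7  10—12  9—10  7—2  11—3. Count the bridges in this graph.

0

The edges on the cycle 9-7-2-11-3-5-12-10-9 are not bridges since each lies on that cycle.
Every edge lies on some cycle, so there are no bridges.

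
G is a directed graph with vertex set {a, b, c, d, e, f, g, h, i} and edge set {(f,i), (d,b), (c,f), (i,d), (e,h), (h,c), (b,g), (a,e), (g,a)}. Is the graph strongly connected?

Yes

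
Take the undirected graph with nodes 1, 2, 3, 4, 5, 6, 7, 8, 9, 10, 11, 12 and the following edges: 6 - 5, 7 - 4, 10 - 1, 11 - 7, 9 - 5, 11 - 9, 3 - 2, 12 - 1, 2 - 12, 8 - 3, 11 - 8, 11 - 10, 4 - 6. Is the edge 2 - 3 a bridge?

No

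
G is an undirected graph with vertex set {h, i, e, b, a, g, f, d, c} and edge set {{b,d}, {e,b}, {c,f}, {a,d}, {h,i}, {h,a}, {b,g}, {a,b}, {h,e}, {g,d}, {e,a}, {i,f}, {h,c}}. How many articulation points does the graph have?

Removing h increases the component count from 1 to 2, so h is a cut vertex.
By contrast removing c leaves 1 component; it is not a cut vertex. No other vertex is a cut vertex either.

1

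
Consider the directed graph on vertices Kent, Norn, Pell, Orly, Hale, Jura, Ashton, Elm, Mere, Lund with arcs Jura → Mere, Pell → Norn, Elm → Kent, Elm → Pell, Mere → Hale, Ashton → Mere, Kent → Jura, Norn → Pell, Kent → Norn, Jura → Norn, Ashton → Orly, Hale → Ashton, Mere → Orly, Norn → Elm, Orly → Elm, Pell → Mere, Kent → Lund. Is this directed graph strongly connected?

No

There is no directed path from Lund to Jura, so the graph is not strongly connected.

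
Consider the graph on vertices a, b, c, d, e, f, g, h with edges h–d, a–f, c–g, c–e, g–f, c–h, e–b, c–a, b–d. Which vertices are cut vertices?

c

Removing c increases the component count from 1 to 2, so c is a cut vertex.
By contrast removing b leaves 1 component; it is not a cut vertex. No other vertex is a cut vertex either.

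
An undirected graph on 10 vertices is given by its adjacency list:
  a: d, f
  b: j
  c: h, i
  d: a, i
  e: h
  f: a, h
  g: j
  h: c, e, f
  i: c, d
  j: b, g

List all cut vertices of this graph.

Removing h increases the component count from 2 to 3, so h is a cut vertex.
Removing j increases the component count from 2 to 3, so j is a cut vertex.
By contrast removing b leaves 2 components; it is not a cut vertex. No other vertex is a cut vertex either.

h, j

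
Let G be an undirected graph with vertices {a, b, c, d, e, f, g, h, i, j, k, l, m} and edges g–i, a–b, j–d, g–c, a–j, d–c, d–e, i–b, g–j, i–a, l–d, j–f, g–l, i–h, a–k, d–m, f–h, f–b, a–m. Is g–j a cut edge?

No

After removing g–j, the path g-i-a-j still connects them, so the edge is not a bridge.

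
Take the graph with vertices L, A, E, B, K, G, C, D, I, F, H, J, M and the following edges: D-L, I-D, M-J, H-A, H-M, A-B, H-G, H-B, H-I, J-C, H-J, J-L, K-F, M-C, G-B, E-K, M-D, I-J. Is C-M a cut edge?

No

After removing C-M, the path C-J-M still connects them, so the edge is not a bridge.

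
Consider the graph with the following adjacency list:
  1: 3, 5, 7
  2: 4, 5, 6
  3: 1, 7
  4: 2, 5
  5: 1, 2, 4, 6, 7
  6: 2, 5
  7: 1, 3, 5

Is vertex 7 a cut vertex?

No

Deleting 7 leaves 1 component (was 1) (its neighbors 1, 3, 5 remain connected to each other), so 7 is not a cut vertex.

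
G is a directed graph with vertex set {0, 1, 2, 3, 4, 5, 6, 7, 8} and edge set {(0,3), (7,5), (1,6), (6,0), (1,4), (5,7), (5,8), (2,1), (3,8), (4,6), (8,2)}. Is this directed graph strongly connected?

No

There is no directed path from 4 to 5, so the graph is not strongly connected.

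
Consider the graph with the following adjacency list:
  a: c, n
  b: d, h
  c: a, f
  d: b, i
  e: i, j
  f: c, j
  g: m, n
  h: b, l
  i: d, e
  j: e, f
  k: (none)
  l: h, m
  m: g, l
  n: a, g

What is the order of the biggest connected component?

k is isolated — a component by itself.
Starting from a we can reach a, b, c, d, e, f, g, h, i, j, l, m, n. That is one component of size 13.
The largest has 13 vertices.

13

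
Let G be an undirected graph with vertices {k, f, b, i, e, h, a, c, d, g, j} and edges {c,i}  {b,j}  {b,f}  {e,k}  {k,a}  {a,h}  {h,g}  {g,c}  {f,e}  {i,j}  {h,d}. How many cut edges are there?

The edges on the cycle b-f-e-k-a-h-g-c-i-j-b are not bridges since each lies on that cycle.
But removing d–h disconnects d from h — this is a bridge.

1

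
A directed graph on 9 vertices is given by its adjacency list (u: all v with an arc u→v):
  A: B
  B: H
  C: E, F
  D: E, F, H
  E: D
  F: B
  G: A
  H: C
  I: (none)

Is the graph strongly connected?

No

There is no directed path from D to G, so the graph is not strongly connected.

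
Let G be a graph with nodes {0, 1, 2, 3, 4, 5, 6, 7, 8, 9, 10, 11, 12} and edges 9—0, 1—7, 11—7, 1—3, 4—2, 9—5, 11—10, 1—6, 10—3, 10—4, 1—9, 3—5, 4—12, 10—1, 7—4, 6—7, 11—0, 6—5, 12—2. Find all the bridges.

none

The edges on the cycle 10-1-6-5-3-10 are not bridges since each lies on that cycle.
Every edge lies on some cycle, so there are no bridges.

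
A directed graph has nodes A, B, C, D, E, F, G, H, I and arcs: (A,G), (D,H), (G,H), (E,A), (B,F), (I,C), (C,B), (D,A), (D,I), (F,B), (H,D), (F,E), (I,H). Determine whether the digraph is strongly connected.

From B we can reach every vertex (A, B, C, D, E, F, G, H, I), and every vertex can reach B (A, B, C, D, E, F, G, H, I). So the whole graph is one strongly connected component.

Yes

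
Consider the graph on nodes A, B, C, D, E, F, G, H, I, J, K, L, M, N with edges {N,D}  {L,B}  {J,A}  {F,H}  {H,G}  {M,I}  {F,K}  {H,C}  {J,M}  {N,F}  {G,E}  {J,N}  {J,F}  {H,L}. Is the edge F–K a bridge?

Yes

Removing F–K leaves no path between F and K: the component count goes from 1 to 2. So it is a bridge.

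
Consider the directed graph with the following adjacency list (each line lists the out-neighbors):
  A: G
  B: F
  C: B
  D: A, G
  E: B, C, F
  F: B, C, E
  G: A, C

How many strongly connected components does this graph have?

{B, C, E, F} are all mutually reachable — one SCC of size 4.
{A, G} are all mutually reachable — one SCC of size 2.
{D} is an SCC by itself.
That gives 3 strongly connected components.

3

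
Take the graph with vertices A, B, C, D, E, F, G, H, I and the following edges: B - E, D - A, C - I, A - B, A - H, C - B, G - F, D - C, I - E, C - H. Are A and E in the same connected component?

From A we can reach A, B, C, D, E, H, I, which includes E.

Yes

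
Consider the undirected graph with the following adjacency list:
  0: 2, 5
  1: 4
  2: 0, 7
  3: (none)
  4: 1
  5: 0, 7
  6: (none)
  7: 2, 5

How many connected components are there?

4

3 is isolated — a component by itself.
6 is isolated — a component by itself.
Starting from 1 we can reach 1, 4. That is one component of size 2.
Starting from 0 we can reach 0, 2, 5, 7. That is one component of size 4.
Total: 4 components.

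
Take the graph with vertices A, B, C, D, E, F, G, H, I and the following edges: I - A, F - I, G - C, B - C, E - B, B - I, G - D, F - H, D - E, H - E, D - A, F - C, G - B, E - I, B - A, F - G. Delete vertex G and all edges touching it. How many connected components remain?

1

With G gone, the remaining components are: {A, B, C, D, E, F, H, I}.
That is 1 component.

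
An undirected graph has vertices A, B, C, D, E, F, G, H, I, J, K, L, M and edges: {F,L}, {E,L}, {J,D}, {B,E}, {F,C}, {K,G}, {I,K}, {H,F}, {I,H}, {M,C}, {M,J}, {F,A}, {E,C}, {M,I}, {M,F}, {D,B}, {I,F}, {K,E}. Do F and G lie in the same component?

Yes

From F we can reach A, B, C, D, E, F, G, H, I, J, K, L, M, which includes G.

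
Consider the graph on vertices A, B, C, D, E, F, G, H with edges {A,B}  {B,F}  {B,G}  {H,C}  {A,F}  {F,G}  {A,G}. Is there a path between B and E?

No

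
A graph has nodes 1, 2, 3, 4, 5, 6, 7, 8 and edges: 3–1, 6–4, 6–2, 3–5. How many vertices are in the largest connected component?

7 is isolated — a component by itself.
8 is isolated — a component by itself.
Starting from 1 we can reach 1, 3, 5. That is one component of size 3.
Starting from 2 we can reach 2, 4, 6. That is one component of size 3.
The largest has 3 vertices.

3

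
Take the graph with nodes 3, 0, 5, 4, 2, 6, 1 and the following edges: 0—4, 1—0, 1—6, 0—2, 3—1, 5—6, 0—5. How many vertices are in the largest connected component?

Starting from 0 we can reach 0, 1, 2, 3, 4, 5, 6. That is one component of size 7.
The largest has 7 vertices.

7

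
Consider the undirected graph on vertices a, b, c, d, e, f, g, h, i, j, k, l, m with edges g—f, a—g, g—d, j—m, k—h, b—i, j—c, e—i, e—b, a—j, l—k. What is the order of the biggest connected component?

7

Starting from h we can reach h, k, l. That is one component of size 3.
Starting from b we can reach b, e, i. That is one component of size 3.
Starting from a we can reach a, c, d, f, g, j, m. That is one component of size 7.
The largest has 7 vertices.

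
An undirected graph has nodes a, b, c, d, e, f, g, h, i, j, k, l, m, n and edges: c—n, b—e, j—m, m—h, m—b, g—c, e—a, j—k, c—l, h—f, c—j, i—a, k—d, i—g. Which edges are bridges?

The edges on the cycle i-g-c-j-m-b-e-a-i are not bridges since each lies on that cycle.
But removing k—j disconnects k from j; removing k—d disconnects k from d; removing c—n disconnects c from n; removing h—f disconnects h from f — these are bridges.
In total 6 edges are bridges.

c-l, c-n, d-k, f-h, h-m, j-k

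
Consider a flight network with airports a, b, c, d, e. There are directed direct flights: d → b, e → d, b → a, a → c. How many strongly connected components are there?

{c} is an SCC by itself.
{b} is an SCC by itself.
{e} is an SCC by itself.
{a} is an SCC by itself.
{d} is an SCC by itself.
That gives 5 strongly connected components.

5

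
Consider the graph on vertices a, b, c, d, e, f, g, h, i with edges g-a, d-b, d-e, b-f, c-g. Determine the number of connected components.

4

h is isolated — a component by itself.
i is isolated — a component by itself.
Starting from a we can reach a, c, g. That is one component of size 3.
Starting from b we can reach b, d, e, f. That is one component of size 4.
Total: 4 components.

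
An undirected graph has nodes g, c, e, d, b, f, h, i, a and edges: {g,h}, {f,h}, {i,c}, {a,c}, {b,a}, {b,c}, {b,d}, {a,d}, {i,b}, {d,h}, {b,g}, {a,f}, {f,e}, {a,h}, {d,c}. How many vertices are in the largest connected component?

9

Starting from a we can reach a, b, c, d, e, f, g, h, i. That is one component of size 9.
The largest has 9 vertices.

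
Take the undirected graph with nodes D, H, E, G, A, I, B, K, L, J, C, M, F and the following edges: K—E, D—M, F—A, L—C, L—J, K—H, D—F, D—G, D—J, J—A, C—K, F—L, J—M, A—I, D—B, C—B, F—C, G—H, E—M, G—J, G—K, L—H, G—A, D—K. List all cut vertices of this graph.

A

Removing A increases the component count from 1 to 2, so A is a cut vertex.
By contrast removing B leaves 1 component; it is not a cut vertex. No other vertex is a cut vertex either.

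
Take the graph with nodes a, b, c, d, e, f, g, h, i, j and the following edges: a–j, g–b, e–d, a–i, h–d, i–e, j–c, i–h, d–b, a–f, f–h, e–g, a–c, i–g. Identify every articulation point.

Removing a increases the component count from 1 to 2, so a is a cut vertex.
By contrast removing b leaves 1 component; it is not a cut vertex. No other vertex is a cut vertex either.

a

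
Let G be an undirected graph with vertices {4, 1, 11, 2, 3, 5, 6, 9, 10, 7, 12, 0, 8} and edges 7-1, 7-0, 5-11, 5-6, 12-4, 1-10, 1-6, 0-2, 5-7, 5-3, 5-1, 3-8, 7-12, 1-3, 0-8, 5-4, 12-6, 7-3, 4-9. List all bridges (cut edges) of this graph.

The edges on the cycle 5-7-1-6-5 are not bridges since each lies on that cycle.
But removing 11-5 disconnects 11 from 5; removing 0-2 disconnects 0 from 2; removing 10-1 disconnects 10 from 1; removing 4-9 disconnects 4 from 9 — these are bridges.

0-2, 1-10, 11-5, 4-9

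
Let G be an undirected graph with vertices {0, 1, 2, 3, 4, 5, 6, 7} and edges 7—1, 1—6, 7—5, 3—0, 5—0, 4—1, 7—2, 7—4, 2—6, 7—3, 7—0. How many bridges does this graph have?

The edges on the cycle 7-4-1-7 are not bridges since each lies on that cycle.
Every edge lies on some cycle, so there are no bridges.

0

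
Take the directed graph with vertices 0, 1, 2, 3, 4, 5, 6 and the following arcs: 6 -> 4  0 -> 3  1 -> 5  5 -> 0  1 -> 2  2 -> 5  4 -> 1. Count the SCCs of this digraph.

{2} is an SCC by itself.
{3} is an SCC by itself.
{5} is an SCC by itself.
{1} is an SCC by itself.
{6} is an SCC by itself.
(and 2 more singleton SCCs)
That gives 7 strongly connected components.

7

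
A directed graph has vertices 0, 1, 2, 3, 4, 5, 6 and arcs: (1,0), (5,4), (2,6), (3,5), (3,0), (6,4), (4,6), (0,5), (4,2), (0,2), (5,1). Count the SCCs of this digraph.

{0, 1, 5} are all mutually reachable — one SCC of size 3.
{2, 4, 6} are all mutually reachable — one SCC of size 3.
{3} is an SCC by itself.
That gives 3 strongly connected components.

3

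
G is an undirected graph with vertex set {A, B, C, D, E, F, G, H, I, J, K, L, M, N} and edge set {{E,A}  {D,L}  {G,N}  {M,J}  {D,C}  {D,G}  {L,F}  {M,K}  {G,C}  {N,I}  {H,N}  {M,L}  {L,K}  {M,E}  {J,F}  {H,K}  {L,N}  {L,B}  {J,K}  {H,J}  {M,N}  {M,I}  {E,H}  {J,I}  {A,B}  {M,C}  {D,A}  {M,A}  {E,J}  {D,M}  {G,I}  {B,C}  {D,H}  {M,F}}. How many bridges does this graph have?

0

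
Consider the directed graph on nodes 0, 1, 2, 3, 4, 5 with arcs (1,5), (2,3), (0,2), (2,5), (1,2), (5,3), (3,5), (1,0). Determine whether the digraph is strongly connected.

There is no directed path from 1 to 4, so the graph is not strongly connected.

No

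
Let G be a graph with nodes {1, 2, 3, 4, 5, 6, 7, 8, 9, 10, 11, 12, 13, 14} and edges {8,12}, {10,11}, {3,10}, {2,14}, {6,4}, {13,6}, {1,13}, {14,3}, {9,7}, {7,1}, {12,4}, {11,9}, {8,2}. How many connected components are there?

5 is isolated — a component by itself.
Starting from 1 we can reach 1, 2, 3, 4, 6, 7, 8, 9, 10, 11, 12, 13, 14. That is one component of size 13.
Total: 2 components.

2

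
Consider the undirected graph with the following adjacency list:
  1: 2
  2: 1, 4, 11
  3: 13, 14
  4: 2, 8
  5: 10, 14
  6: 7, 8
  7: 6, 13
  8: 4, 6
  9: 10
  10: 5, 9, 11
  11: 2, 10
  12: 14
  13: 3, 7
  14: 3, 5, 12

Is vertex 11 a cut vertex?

Deleting 11 leaves 1 component (was 1) (its neighbors 2, 10 remain connected to each other), so 11 is not a cut vertex.

No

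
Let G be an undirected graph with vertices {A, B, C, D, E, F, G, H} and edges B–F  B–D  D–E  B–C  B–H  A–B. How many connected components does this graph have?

G is isolated — a component by itself.
Starting from A we can reach A, B, C, D, E, F, H. That is one component of size 7.
Total: 2 components.

2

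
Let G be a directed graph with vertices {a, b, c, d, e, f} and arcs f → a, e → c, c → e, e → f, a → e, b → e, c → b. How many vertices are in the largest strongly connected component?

{a, b, c, e, f} are all mutually reachable — one SCC of size 5.
{d} is an SCC by itself.
The largest has 5 vertices.

5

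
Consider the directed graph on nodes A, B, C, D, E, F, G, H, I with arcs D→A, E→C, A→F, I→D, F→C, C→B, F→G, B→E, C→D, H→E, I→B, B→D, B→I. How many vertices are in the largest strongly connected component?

7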